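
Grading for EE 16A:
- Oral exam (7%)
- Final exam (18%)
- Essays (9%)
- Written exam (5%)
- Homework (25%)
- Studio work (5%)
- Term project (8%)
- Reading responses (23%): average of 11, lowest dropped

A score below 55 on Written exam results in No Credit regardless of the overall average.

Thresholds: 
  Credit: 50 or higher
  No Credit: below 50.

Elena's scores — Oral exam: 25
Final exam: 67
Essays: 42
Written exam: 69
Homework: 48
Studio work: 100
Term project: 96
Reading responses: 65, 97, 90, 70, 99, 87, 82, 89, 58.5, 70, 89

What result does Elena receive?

Reading responses: drop 58.5 → average of remaining 10 = 838/10 = 83.8
Written exam score 69 ≥ 55: minimum met.
Weighted total:
  Oral exam 25 × 0.07 = 1.75
  Final exam 67 × 0.18 = 12.06
  Essays 42 × 0.09 = 3.78
  Written exam 69 × 0.05 = 3.45
  Homework 48 × 0.25 = 12
  Studio work 100 × 0.05 = 5
  Term project 96 × 0.08 = 7.68
  Reading responses 83.8 × 0.23 = 19.274
Sum = 64.994
64.994 ≥ 50 → Credit

Credit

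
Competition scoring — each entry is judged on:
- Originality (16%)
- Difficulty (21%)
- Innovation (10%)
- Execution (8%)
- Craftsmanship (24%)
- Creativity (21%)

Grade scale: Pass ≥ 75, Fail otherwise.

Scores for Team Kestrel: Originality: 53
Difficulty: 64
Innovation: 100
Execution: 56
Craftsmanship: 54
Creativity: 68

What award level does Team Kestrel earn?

Weighted total:
  Originality 53 × 0.16 = 8.48
  Difficulty 64 × 0.21 = 13.44
  Innovation 100 × 0.1 = 10
  Execution 56 × 0.08 = 4.48
  Craftsmanship 54 × 0.24 = 12.96
  Creativity 68 × 0.21 = 14.28
Sum = 63.64
63.64 < 75 → Fail

Fail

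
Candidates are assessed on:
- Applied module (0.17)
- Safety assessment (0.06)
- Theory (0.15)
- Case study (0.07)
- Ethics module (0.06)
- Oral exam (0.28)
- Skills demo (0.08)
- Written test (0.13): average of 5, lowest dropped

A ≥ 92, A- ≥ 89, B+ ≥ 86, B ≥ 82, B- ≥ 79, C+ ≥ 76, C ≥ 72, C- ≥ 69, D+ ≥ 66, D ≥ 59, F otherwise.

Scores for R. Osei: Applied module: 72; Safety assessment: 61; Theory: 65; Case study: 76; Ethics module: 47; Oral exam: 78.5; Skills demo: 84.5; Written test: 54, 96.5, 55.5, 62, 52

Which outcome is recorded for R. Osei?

C-

Written test: drop 52 → average of remaining 4 = 268/4 = 67
Weighted total:
  Applied module 72 × 0.17 = 12.24
  Safety assessment 61 × 0.06 = 3.66
  Theory 65 × 0.15 = 9.75
  Case study 76 × 0.07 = 5.32
  Ethics module 47 × 0.06 = 2.82
  Oral exam 78.5 × 0.28 = 21.98
  Skills demo 84.5 × 0.08 = 6.76
  Written test 67 × 0.13 = 8.71
Sum = 71.24
71.24 is ≥ 69 and < 72 → C-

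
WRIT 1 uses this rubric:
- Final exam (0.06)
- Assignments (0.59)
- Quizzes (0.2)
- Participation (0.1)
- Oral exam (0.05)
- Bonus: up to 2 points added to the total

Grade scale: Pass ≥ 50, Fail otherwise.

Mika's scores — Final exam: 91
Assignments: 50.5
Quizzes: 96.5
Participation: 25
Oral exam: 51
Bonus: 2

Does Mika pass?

Pass

Weighted total:
  Final exam 91 × 0.06 = 5.46
  Assignments 50.5 × 0.59 = 29.795
  Quizzes 96.5 × 0.2 = 19.3
  Participation 25 × 0.1 = 2.5
  Oral exam 51 × 0.05 = 2.55
Sum = 59.605
Bonus: 59.605 + 2 = 61.605
61.605 ≥ 50 → Pass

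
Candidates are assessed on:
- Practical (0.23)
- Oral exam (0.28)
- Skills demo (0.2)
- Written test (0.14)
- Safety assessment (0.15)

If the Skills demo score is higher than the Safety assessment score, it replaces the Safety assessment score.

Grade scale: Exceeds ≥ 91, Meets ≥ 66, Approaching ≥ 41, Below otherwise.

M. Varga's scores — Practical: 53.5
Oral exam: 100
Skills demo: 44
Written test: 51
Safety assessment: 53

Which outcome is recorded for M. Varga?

Approaching

Skills demo (44) ≤ Safety assessment (53), so Safety assessment stays at 53.
Weighted total:
  Practical 53.5 × 0.23 = 12.305
  Oral exam 100 × 0.28 = 28
  Skills demo 44 × 0.2 = 8.8
  Written test 51 × 0.14 = 7.14
  Safety assessment 53 × 0.15 = 7.95
Sum = 64.195
64.195 is ≥ 41 and < 66 → Approaching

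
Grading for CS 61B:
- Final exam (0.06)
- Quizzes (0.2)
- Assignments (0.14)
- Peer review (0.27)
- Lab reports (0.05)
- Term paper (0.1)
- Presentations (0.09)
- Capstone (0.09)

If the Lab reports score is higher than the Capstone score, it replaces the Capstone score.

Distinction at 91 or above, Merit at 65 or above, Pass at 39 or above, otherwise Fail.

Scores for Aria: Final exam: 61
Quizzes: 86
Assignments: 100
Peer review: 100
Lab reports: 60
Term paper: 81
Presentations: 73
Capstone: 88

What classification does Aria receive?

Lab reports (60) ≤ Capstone (88), so Capstone stays at 88.
Weighted total:
  Final exam 61 × 0.06 = 3.66
  Quizzes 86 × 0.2 = 17.2
  Assignments 100 × 0.14 = 14
  Peer review 100 × 0.27 = 27
  Lab reports 60 × 0.05 = 3
  Term paper 81 × 0.1 = 8.1
  Presentations 73 × 0.09 = 6.57
  Capstone 88 × 0.09 = 7.92
Sum = 87.45
87.45 is ≥ 65 and < 91 → Merit

Merit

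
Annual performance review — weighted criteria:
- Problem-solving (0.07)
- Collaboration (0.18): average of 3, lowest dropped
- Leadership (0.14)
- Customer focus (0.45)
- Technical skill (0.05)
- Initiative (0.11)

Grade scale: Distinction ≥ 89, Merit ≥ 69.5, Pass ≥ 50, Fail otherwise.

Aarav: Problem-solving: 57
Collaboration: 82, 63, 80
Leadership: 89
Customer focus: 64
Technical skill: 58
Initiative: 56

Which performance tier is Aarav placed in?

Pass

Collaboration: drop 63 → average of remaining 2 = 162/2 = 81
Weighted total:
  Problem-solving 57 × 0.07 = 3.99
  Collaboration 81 × 0.18 = 14.58
  Leadership 89 × 0.14 = 12.46
  Customer focus 64 × 0.45 = 28.8
  Technical skill 58 × 0.05 = 2.9
  Initiative 56 × 0.11 = 6.16
Sum = 68.89
68.89 is ≥ 50 and < 69.5 → Pass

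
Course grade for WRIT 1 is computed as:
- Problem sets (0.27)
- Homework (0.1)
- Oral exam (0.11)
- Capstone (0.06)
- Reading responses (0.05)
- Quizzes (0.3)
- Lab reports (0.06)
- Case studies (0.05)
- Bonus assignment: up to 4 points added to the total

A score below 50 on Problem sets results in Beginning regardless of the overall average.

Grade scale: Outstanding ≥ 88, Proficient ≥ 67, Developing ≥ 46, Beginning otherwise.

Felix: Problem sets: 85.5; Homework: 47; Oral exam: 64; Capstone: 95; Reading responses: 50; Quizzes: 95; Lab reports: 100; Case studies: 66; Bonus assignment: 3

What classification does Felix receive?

Problem sets score 85.5 ≥ 50: minimum met.
Weighted total:
  Problem sets 85.5 × 0.27 = 23.085
  Homework 47 × 0.1 = 4.7
  Oral exam 64 × 0.11 = 7.04
  Capstone 95 × 0.06 = 5.7
  Reading responses 50 × 0.05 = 2.5
  Quizzes 95 × 0.3 = 28.5
  Lab reports 100 × 0.06 = 6
  Case studies 66 × 0.05 = 3.3
Sum = 80.825
Bonus assignment: 80.825 + 3 = 83.825
83.825 is ≥ 67 and < 88 → Proficient

Proficient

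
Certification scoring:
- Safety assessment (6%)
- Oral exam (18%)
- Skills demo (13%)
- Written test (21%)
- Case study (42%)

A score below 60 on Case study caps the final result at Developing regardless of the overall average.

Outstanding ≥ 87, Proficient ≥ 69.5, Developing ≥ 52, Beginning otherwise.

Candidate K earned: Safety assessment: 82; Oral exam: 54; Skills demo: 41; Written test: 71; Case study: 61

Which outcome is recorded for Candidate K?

Case study score 61 ≥ 60: minimum met.
Weighted total:
  Safety assessment 82 × 0.06 = 4.92
  Oral exam 54 × 0.18 = 9.72
  Skills demo 41 × 0.13 = 5.33
  Written test 71 × 0.21 = 14.91
  Case study 61 × 0.42 = 25.62
Sum = 60.5
60.5 is ≥ 52 and < 69.5 → Developing

Developing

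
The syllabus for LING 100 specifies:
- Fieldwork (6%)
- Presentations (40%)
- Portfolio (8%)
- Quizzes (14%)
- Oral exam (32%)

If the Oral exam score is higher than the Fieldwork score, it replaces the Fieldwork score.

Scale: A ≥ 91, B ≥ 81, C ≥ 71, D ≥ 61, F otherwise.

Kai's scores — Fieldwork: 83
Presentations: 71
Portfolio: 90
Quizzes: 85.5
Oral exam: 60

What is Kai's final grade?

Oral exam (60) ≤ Fieldwork (83), so Fieldwork stays at 83.
Weighted total:
  Fieldwork 83 × 0.06 = 4.98
  Presentations 71 × 0.4 = 28.4
  Portfolio 90 × 0.08 = 7.2
  Quizzes 85.5 × 0.14 = 11.97
  Oral exam 60 × 0.32 = 19.2
Sum = 71.75
71.75 is ≥ 71 and < 81 → C

C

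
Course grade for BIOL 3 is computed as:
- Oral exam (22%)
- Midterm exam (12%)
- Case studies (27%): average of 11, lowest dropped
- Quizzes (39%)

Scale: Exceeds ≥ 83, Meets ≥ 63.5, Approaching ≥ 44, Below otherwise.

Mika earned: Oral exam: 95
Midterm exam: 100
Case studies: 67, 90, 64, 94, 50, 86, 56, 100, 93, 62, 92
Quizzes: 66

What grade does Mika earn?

Meets

Case studies: drop 50 → average of remaining 10 = 804/10 = 80.4
Weighted total:
  Oral exam 95 × 0.22 = 20.9
  Midterm exam 100 × 0.12 = 12
  Case studies 80.4 × 0.27 = 21.708
  Quizzes 66 × 0.39 = 25.74
Sum = 80.348
80.348 is ≥ 63.5 and < 83 → Meets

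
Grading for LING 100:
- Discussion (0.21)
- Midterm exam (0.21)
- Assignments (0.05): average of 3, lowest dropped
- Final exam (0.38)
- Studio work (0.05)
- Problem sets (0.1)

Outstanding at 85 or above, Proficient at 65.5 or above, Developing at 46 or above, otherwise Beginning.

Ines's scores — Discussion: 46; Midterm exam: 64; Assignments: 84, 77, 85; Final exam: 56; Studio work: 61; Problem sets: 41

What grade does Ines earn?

Assignments: drop 77 → average of remaining 2 = 169/2 = 84.5
Weighted total:
  Discussion 46 × 0.21 = 9.66
  Midterm exam 64 × 0.21 = 13.44
  Assignments 84.5 × 0.05 = 4.225
  Final exam 56 × 0.38 = 21.28
  Studio work 61 × 0.05 = 3.05
  Problem sets 41 × 0.1 = 4.1
Sum = 55.755
55.755 is ≥ 46 and < 65.5 → Developing

Developing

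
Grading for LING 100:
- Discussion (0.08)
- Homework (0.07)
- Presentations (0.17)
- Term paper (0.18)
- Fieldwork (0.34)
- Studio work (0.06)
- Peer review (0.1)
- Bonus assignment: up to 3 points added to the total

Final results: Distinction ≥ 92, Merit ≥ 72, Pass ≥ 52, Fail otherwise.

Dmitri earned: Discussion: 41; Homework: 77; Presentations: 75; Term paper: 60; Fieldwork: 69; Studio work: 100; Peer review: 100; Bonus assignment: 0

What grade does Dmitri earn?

Pass

Weighted total:
  Discussion 41 × 0.08 = 3.28
  Homework 77 × 0.07 = 5.39
  Presentations 75 × 0.17 = 12.75
  Term paper 60 × 0.18 = 10.8
  Fieldwork 69 × 0.34 = 23.46
  Studio work 100 × 0.06 = 6
  Peer review 100 × 0.1 = 10
Sum = 71.68
Bonus assignment: 71.68 + 0 = 71.68
71.68 is ≥ 52 and < 72 → Pass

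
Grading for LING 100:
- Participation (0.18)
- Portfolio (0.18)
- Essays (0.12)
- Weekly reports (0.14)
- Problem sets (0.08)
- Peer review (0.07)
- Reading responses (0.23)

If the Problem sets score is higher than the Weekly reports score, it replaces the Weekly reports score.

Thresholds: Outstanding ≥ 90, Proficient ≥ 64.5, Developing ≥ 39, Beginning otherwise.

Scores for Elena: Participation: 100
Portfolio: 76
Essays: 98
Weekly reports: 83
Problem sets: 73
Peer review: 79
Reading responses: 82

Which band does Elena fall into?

Proficient

Problem sets (73) ≤ Weekly reports (83), so Weekly reports stays at 83.
Weighted total:
  Participation 100 × 0.18 = 18
  Portfolio 76 × 0.18 = 13.68
  Essays 98 × 0.12 = 11.76
  Weekly reports 83 × 0.14 = 11.62
  Problem sets 73 × 0.08 = 5.84
  Peer review 79 × 0.07 = 5.53
  Reading responses 82 × 0.23 = 18.86
Sum = 85.29
85.29 is ≥ 64.5 and < 90 → Proficient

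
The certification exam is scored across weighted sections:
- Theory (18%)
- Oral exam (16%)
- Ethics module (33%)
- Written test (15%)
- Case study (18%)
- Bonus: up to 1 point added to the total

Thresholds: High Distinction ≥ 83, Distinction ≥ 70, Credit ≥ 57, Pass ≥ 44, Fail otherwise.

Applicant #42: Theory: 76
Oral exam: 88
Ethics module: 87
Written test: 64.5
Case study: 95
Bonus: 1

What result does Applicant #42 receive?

Weighted total:
  Theory 76 × 0.18 = 13.68
  Oral exam 88 × 0.16 = 14.08
  Ethics module 87 × 0.33 = 28.71
  Written test 64.5 × 0.15 = 9.675
  Case study 95 × 0.18 = 17.1
Sum = 83.245
Bonus: 83.245 + 1 = 84.245
84.245 ≥ 83 → High Distinction

High Distinction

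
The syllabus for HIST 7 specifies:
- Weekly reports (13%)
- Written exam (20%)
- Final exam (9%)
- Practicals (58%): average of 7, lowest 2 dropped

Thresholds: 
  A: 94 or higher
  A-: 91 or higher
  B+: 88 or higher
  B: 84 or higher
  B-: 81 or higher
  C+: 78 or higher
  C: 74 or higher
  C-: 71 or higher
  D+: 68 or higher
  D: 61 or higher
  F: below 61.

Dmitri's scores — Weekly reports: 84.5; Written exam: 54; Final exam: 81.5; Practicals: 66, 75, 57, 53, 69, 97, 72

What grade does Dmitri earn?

C-

Practicals: drop 53, 57 → average of remaining 5 = 379/5 = 75.8
Weighted total:
  Weekly reports 84.5 × 0.13 = 10.985
  Written exam 54 × 0.2 = 10.8
  Final exam 81.5 × 0.09 = 7.335
  Practicals 75.8 × 0.58 = 43.964
Sum = 73.084
73.084 is ≥ 71 and < 74 → C-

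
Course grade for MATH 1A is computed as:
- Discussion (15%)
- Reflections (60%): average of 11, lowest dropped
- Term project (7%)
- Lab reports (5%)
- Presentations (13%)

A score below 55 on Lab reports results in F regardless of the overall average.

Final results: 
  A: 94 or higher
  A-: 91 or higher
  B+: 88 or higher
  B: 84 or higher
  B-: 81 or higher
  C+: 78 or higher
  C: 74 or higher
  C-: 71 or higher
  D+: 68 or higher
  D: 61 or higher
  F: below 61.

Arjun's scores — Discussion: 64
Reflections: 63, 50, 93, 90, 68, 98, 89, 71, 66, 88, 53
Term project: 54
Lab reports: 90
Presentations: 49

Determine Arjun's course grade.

D+

Reflections: drop 50 → average of remaining 10 = 779/10 = 77.9
Lab reports score 90 ≥ 55: minimum met.
Weighted total:
  Discussion 64 × 0.15 = 9.6
  Reflections 77.9 × 0.6 = 46.74
  Term project 54 × 0.07 = 3.78
  Lab reports 90 × 0.05 = 4.5
  Presentations 49 × 0.13 = 6.37
Sum = 70.99
70.99 is ≥ 68 and < 71 → D+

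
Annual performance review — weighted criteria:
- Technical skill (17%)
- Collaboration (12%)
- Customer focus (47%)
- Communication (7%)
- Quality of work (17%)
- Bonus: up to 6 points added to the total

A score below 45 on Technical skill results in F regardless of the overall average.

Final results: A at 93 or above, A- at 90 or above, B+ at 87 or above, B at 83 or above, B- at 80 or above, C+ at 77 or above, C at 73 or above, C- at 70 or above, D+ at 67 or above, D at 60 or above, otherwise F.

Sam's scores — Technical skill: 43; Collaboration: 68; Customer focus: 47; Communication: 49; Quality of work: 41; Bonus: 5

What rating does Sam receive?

F

Technical skill score 43 < 45: minimum not met.
Weighted total:
  Technical skill 43 × 0.17 = 7.31
  Collaboration 68 × 0.12 = 8.16
  Customer focus 47 × 0.47 = 22.09
  Communication 49 × 0.07 = 3.43
  Quality of work 41 × 0.17 = 6.97
Sum = 47.96
Bonus: 47.96 + 5 = 52.96
Because the Technical skill minimum was not met, the result is F.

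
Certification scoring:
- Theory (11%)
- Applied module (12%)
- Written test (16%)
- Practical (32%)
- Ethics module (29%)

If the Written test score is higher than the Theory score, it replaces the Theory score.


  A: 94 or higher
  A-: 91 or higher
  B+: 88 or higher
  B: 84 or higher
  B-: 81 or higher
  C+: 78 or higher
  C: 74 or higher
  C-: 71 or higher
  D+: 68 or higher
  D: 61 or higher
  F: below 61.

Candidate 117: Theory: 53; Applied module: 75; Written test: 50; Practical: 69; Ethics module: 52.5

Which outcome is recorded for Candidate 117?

F

Written test (50) ≤ Theory (53), so Theory stays at 53.
Weighted total:
  Theory 53 × 0.11 = 5.83
  Applied module 75 × 0.12 = 9
  Written test 50 × 0.16 = 8
  Practical 69 × 0.32 = 22.08
  Ethics module 52.5 × 0.29 = 15.225
Sum = 60.135
60.135 < 61 → F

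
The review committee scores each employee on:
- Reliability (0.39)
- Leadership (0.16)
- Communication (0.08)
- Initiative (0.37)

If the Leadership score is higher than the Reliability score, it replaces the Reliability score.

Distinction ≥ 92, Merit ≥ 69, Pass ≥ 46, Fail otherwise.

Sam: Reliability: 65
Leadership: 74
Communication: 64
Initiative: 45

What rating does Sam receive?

Leadership (74) > Reliability (65), so Reliability counts as 74.
Weighted total:
  Reliability 74 × 0.39 = 28.86
  Leadership 74 × 0.16 = 11.84
  Communication 64 × 0.08 = 5.12
  Initiative 45 × 0.37 = 16.65
Sum = 62.47
62.47 is ≥ 46 and < 69 → Pass

Pass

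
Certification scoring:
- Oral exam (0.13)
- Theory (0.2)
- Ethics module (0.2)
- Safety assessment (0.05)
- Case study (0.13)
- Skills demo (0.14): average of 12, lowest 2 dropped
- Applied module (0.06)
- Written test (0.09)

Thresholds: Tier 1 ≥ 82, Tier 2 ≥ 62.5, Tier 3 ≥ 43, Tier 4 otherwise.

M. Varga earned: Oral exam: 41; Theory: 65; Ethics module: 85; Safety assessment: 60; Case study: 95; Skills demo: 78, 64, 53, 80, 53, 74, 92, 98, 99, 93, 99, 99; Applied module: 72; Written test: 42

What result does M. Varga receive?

Tier 2

Skills demo: drop 53, 53 → average of remaining 10 = 876/10 = 87.6
Weighted total:
  Oral exam 41 × 0.13 = 5.33
  Theory 65 × 0.2 = 13
  Ethics module 85 × 0.2 = 17
  Safety assessment 60 × 0.05 = 3
  Case study 95 × 0.13 = 12.35
  Skills demo 87.6 × 0.14 = 12.264
  Applied module 72 × 0.06 = 4.32
  Written test 42 × 0.09 = 3.78
Sum = 71.044
71.044 is ≥ 62.5 and < 82 → Tier 2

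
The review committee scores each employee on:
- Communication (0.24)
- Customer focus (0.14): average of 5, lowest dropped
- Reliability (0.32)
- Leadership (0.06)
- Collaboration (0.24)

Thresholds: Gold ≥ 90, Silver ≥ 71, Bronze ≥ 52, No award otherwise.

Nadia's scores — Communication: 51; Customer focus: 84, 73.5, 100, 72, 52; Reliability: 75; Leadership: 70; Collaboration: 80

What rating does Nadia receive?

Customer focus: drop 52 → average of remaining 4 = 329.5/4 = 82.375
Weighted total:
  Communication 51 × 0.24 = 12.24
  Customer focus 82.375 × 0.14 = 11.5325
  Reliability 75 × 0.32 = 24
  Leadership 70 × 0.06 = 4.2
  Collaboration 80 × 0.24 = 19.2
Sum = 71.1725
71.1725 is ≥ 71 and < 90 → Silver

Silver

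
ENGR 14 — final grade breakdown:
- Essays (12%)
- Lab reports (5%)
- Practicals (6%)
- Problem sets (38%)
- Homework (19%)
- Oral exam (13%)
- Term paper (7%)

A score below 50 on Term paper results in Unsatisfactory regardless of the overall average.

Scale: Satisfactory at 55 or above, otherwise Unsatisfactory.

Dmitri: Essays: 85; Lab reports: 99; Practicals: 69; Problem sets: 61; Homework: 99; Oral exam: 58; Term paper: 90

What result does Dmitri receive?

Term paper score 90 ≥ 50: minimum met.
Weighted total:
  Essays 85 × 0.12 = 10.2
  Lab reports 99 × 0.05 = 4.95
  Practicals 69 × 0.06 = 4.14
  Problem sets 61 × 0.38 = 23.18
  Homework 99 × 0.19 = 18.81
  Oral exam 58 × 0.13 = 7.54
  Term paper 90 × 0.07 = 6.3
Sum = 75.12
75.12 ≥ 55 → Satisfactory

Satisfactory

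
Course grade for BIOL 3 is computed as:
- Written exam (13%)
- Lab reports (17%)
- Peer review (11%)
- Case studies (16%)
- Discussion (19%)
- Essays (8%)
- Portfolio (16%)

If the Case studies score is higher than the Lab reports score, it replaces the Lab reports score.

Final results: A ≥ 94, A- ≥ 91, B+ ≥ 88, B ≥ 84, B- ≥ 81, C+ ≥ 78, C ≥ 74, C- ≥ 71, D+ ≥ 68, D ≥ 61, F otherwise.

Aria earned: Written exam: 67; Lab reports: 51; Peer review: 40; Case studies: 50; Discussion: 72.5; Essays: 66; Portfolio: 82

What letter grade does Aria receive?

Case studies (50) ≤ Lab reports (51), so Lab reports stays at 51.
Weighted total:
  Written exam 67 × 0.13 = 8.71
  Lab reports 51 × 0.17 = 8.67
  Peer review 40 × 0.11 = 4.4
  Case studies 50 × 0.16 = 8
  Discussion 72.5 × 0.19 = 13.775
  Essays 66 × 0.08 = 5.28
  Portfolio 82 × 0.16 = 13.12
Sum = 61.955
61.955 is ≥ 61 and < 68 → D

D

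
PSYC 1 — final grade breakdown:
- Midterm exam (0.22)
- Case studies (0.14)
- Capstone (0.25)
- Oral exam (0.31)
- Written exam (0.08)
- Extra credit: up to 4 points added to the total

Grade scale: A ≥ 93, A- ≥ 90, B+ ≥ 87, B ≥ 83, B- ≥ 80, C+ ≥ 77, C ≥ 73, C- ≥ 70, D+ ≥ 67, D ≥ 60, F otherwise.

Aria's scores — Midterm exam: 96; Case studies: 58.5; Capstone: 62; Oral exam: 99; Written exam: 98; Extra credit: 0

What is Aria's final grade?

Weighted total:
  Midterm exam 96 × 0.22 = 21.12
  Case studies 58.5 × 0.14 = 8.19
  Capstone 62 × 0.25 = 15.5
  Oral exam 99 × 0.31 = 30.69
  Written exam 98 × 0.08 = 7.84
Sum = 83.34
Extra credit: 83.34 + 0 = 83.34
83.34 is ≥ 83 and < 87 → B

B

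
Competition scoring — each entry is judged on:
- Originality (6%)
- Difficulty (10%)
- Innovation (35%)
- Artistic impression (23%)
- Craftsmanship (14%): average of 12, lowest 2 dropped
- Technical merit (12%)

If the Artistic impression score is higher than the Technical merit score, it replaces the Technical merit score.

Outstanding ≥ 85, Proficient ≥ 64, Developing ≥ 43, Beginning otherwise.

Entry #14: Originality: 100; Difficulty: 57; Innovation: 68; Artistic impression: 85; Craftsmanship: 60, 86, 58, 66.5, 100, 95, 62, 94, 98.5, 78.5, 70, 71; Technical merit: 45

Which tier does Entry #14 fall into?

Proficient

Craftsmanship: drop 58, 60 → average of remaining 10 = 821.5/10 = 82.15
Artistic impression (85) > Technical merit (45), so Technical merit counts as 85.
Weighted total:
  Originality 100 × 0.06 = 6
  Difficulty 57 × 0.1 = 5.7
  Innovation 68 × 0.35 = 23.8
  Artistic impression 85 × 0.23 = 19.55
  Craftsmanship 82.15 × 0.14 = 11.501
  Technical merit 85 × 0.12 = 10.2
Sum = 76.751
76.751 is ≥ 64 and < 85 → Proficient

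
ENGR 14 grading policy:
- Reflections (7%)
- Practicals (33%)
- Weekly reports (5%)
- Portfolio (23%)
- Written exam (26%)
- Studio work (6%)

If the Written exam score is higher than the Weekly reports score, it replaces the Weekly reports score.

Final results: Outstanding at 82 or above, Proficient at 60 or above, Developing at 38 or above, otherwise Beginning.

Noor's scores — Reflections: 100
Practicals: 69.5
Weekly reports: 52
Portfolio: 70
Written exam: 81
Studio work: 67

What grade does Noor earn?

Written exam (81) > Weekly reports (52), so Weekly reports counts as 81.
Weighted total:
  Reflections 100 × 0.07 = 7
  Practicals 69.5 × 0.33 = 22.935
  Weekly reports 81 × 0.05 = 4.05
  Portfolio 70 × 0.23 = 16.1
  Written exam 81 × 0.26 = 21.06
  Studio work 67 × 0.06 = 4.02
Sum = 75.165
75.165 is ≥ 60 and < 82 → Proficient

Proficient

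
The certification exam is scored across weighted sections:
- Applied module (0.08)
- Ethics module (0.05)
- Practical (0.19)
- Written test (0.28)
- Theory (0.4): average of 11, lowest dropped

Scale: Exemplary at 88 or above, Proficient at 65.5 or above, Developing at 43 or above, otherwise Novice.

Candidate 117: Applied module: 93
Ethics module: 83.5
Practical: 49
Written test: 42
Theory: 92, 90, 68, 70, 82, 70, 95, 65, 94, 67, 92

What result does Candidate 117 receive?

Theory: drop 65 → average of remaining 10 = 820/10 = 82
Weighted total:
  Applied module 93 × 0.08 = 7.44
  Ethics module 83.5 × 0.05 = 4.175
  Practical 49 × 0.19 = 9.31
  Written test 42 × 0.28 = 11.76
  Theory 82 × 0.4 = 32.8
Sum = 65.485
65.485 is ≥ 43 and < 65.5 → Developing

Developing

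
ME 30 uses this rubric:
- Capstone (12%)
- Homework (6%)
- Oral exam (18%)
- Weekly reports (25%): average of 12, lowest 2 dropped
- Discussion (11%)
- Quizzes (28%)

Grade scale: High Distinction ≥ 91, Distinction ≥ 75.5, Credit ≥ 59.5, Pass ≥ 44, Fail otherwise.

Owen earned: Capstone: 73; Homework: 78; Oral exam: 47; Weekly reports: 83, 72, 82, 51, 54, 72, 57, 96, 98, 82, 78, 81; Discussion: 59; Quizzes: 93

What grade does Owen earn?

Weekly reports: drop 51, 54 → average of remaining 10 = 801/10 = 80.1
Weighted total:
  Capstone 73 × 0.12 = 8.76
  Homework 78 × 0.06 = 4.68
  Oral exam 47 × 0.18 = 8.46
  Weekly reports 80.1 × 0.25 = 20.025
  Discussion 59 × 0.11 = 6.49
  Quizzes 93 × 0.28 = 26.04
Sum = 74.455
74.455 is ≥ 59.5 and < 75.5 → Credit

Credit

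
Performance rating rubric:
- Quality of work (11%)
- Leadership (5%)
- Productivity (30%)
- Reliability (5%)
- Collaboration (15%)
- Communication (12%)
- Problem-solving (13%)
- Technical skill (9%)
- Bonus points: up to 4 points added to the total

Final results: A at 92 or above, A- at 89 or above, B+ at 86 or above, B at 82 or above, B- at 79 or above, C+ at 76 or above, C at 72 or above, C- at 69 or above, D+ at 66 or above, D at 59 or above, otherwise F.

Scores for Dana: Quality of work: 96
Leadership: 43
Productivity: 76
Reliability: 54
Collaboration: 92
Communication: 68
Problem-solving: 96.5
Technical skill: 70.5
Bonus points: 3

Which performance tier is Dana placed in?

Weighted total:
  Quality of work 96 × 0.11 = 10.56
  Leadership 43 × 0.05 = 2.15
  Productivity 76 × 0.3 = 22.8
  Reliability 54 × 0.05 = 2.7
  Collaboration 92 × 0.15 = 13.8
  Communication 68 × 0.12 = 8.16
  Problem-solving 96.5 × 0.13 = 12.545
  Technical skill 70.5 × 0.09 = 6.345
Sum = 79.06
Bonus points: 79.06 + 3 = 82.06
82.06 is ≥ 82 and < 86 → B

B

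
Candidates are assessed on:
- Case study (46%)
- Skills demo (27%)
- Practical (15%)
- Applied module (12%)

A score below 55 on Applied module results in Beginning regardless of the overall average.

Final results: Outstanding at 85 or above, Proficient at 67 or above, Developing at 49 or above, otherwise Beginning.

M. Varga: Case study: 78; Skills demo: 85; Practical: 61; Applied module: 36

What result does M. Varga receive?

Applied module score 36 < 55: minimum not met.
Weighted total:
  Case study 78 × 0.46 = 35.88
  Skills demo 85 × 0.27 = 22.95
  Practical 61 × 0.15 = 9.15
  Applied module 36 × 0.12 = 4.32
Sum = 72.3
Because the Applied module minimum was not met, the result is Beginning.

Beginning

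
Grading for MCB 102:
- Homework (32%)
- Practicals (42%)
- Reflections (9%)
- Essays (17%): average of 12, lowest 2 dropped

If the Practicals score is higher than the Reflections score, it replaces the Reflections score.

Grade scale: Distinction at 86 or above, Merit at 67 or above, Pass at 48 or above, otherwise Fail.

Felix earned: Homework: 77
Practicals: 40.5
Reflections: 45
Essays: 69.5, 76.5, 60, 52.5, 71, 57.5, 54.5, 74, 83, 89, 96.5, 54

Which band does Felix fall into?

Pass

Essays: drop 52.5, 54 → average of remaining 10 = 731.5/10 = 73.15
Practicals (40.5) ≤ Reflections (45), so Reflections stays at 45.
Weighted total:
  Homework 77 × 0.32 = 24.64
  Practicals 40.5 × 0.42 = 17.01
  Reflections 45 × 0.09 = 4.05
  Essays 73.15 × 0.17 = 12.4355
Sum = 58.1355
58.1355 is ≥ 48 and < 67 → Pass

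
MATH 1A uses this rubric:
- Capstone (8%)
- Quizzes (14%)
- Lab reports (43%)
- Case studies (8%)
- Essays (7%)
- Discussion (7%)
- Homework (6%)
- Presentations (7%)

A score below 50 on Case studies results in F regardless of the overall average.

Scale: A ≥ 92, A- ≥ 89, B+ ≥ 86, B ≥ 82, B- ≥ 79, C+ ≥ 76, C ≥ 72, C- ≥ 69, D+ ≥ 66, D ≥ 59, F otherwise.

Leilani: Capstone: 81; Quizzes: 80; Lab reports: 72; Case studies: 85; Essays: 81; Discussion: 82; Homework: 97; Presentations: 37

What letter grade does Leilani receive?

Case studies score 85 ≥ 50: minimum met.
Weighted total:
  Capstone 81 × 0.08 = 6.48
  Quizzes 80 × 0.14 = 11.2
  Lab reports 72 × 0.43 = 30.96
  Case studies 85 × 0.08 = 6.8
  Essays 81 × 0.07 = 5.67
  Discussion 82 × 0.07 = 5.74
  Homework 97 × 0.06 = 5.82
  Presentations 37 × 0.07 = 2.59
Sum = 75.26
75.26 is ≥ 72 and < 76 → C

C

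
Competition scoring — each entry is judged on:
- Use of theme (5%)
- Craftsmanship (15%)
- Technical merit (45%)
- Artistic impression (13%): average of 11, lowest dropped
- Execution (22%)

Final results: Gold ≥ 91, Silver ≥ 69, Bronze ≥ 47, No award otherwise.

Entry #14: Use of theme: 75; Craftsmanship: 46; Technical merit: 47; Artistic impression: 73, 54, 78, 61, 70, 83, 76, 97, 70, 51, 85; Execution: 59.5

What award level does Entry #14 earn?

Bronze

Artistic impression: drop 51 → average of remaining 10 = 747/10 = 74.7
Weighted total:
  Use of theme 75 × 0.05 = 3.75
  Craftsmanship 46 × 0.15 = 6.9
  Technical merit 47 × 0.45 = 21.15
  Artistic impression 74.7 × 0.13 = 9.711
  Execution 59.5 × 0.22 = 13.09
Sum = 54.601
54.601 is ≥ 47 and < 69 → Bronze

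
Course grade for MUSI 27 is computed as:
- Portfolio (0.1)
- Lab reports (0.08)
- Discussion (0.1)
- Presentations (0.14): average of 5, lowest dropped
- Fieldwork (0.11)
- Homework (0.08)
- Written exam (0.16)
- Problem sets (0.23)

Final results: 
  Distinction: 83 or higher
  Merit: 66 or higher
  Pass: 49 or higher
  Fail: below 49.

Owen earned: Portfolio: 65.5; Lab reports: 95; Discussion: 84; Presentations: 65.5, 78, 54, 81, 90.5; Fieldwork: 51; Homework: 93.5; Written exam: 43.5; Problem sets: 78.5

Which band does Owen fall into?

Presentations: drop 54 → average of remaining 4 = 315/4 = 78.75
Weighted total:
  Portfolio 65.5 × 0.1 = 6.55
  Lab reports 95 × 0.08 = 7.6
  Discussion 84 × 0.1 = 8.4
  Presentations 78.75 × 0.14 = 11.025
  Fieldwork 51 × 0.11 = 5.61
  Homework 93.5 × 0.08 = 7.48
  Written exam 43.5 × 0.16 = 6.96
  Problem sets 78.5 × 0.23 = 18.055
Sum = 71.68
71.68 is ≥ 66 and < 83 → Merit

Merit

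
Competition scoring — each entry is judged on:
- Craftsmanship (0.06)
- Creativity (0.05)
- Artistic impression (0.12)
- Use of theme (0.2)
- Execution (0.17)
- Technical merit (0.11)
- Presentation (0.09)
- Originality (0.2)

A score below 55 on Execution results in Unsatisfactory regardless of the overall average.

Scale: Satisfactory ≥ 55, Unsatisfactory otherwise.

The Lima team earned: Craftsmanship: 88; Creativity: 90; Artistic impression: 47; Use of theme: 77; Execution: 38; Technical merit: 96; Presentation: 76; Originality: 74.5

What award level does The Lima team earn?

Unsatisfactory

Execution score 38 < 55: minimum not met.
Weighted total:
  Craftsmanship 88 × 0.06 = 5.28
  Creativity 90 × 0.05 = 4.5
  Artistic impression 47 × 0.12 = 5.64
  Use of theme 77 × 0.2 = 15.4
  Execution 38 × 0.17 = 6.46
  Technical merit 96 × 0.11 = 10.56
  Presentation 76 × 0.09 = 6.84
  Originality 74.5 × 0.2 = 14.9
Sum = 69.58
Because the Execution minimum was not met, the result is Unsatisfactory.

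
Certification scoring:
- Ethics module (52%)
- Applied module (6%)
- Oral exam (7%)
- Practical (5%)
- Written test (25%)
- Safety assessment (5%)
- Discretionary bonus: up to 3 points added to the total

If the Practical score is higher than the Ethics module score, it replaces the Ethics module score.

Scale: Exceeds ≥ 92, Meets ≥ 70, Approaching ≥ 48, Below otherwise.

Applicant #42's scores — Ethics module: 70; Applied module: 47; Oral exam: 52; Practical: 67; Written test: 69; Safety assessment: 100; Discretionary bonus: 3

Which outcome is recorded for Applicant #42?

Practical (67) ≤ Ethics module (70), so Ethics module stays at 70.
Weighted total:
  Ethics module 70 × 0.52 = 36.4
  Applied module 47 × 0.06 = 2.82
  Oral exam 52 × 0.07 = 3.64
  Practical 67 × 0.05 = 3.35
  Written test 69 × 0.25 = 17.25
  Safety assessment 100 × 0.05 = 5
Sum = 68.46
Discretionary bonus: 68.46 + 3 = 71.46
71.46 is ≥ 70 and < 92 → Meets

Meets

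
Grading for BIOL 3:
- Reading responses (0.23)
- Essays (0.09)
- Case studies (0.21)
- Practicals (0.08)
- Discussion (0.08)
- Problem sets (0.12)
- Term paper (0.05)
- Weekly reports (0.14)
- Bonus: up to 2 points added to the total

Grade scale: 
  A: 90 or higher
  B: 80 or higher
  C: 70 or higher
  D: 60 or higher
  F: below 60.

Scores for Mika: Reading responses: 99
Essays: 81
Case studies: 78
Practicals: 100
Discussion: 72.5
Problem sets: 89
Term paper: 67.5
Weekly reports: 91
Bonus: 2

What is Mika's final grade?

Weighted total:
  Reading responses 99 × 0.23 = 22.77
  Essays 81 × 0.09 = 7.29
  Case studies 78 × 0.21 = 16.38
  Practicals 100 × 0.08 = 8
  Discussion 72.5 × 0.08 = 5.8
  Problem sets 89 × 0.12 = 10.68
  Term paper 67.5 × 0.05 = 3.375
  Weekly reports 91 × 0.14 = 12.74
Sum = 87.035
Bonus: 87.035 + 2 = 89.035
89.035 is ≥ 80 and < 90 → B

B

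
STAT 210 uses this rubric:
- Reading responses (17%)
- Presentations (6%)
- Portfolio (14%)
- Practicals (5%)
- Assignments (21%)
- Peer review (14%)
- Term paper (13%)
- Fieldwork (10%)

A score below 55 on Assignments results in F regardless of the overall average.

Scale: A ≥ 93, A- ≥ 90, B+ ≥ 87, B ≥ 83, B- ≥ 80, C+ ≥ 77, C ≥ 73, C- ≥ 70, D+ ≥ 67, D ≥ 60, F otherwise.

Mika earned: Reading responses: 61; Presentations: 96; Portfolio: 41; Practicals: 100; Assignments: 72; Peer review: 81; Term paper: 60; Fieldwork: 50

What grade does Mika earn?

D

Assignments score 72 ≥ 55: minimum met.
Weighted total:
  Reading responses 61 × 0.17 = 10.37
  Presentations 96 × 0.06 = 5.76
  Portfolio 41 × 0.14 = 5.74
  Practicals 100 × 0.05 = 5
  Assignments 72 × 0.21 = 15.12
  Peer review 81 × 0.14 = 11.34
  Term paper 60 × 0.13 = 7.8
  Fieldwork 50 × 0.1 = 5
Sum = 66.13
66.13 is ≥ 60 and < 67 → D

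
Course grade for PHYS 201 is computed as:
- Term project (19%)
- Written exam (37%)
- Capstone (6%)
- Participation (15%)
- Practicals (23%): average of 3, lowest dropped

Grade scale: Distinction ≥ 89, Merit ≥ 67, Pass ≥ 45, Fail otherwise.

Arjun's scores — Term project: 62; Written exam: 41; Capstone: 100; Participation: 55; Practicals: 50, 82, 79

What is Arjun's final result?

Practicals: drop 50 → average of remaining 2 = 161/2 = 80.5
Weighted total:
  Term project 62 × 0.19 = 11.78
  Written exam 41 × 0.37 = 15.17
  Capstone 100 × 0.06 = 6
  Participation 55 × 0.15 = 8.25
  Practicals 80.5 × 0.23 = 18.515
Sum = 59.715
59.715 is ≥ 45 and < 67 → Pass

Pass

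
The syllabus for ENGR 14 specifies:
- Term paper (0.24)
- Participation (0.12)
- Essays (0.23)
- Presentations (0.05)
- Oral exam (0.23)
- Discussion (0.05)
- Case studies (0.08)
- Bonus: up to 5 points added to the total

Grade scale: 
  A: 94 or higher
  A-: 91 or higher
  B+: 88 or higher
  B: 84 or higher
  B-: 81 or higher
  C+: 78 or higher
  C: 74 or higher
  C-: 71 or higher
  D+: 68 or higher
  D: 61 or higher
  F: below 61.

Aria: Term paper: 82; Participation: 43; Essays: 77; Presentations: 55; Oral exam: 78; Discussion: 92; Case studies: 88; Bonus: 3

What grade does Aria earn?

C

Weighted total:
  Term paper 82 × 0.24 = 19.68
  Participation 43 × 0.12 = 5.16
  Essays 77 × 0.23 = 17.71
  Presentations 55 × 0.05 = 2.75
  Oral exam 78 × 0.23 = 17.94
  Discussion 92 × 0.05 = 4.6
  Case studies 88 × 0.08 = 7.04
Sum = 74.88
Bonus: 74.88 + 3 = 77.88
77.88 is ≥ 74 and < 78 → C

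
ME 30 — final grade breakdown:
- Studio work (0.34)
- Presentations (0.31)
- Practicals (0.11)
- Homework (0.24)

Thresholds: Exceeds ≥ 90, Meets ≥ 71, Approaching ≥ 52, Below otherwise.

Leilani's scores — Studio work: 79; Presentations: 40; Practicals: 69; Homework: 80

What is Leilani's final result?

Weighted total:
  Studio work 79 × 0.34 = 26.86
  Presentations 40 × 0.31 = 12.4
  Practicals 69 × 0.11 = 7.59
  Homework 80 × 0.24 = 19.2
Sum = 66.05
66.05 is ≥ 52 and < 71 → Approaching

Approaching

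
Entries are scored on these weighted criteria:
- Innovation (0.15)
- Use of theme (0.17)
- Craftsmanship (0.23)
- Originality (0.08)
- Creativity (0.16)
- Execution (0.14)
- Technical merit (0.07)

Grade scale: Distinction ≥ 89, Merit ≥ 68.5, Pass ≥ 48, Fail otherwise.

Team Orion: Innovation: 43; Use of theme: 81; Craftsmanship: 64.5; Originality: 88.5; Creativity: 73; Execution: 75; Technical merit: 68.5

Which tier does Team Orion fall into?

Weighted total:
  Innovation 43 × 0.15 = 6.45
  Use of theme 81 × 0.17 = 13.77
  Craftsmanship 64.5 × 0.23 = 14.835
  Originality 88.5 × 0.08 = 7.08
  Creativity 73 × 0.16 = 11.68
  Execution 75 × 0.14 = 10.5
  Technical merit 68.5 × 0.07 = 4.795
Sum = 69.11
69.11 is ≥ 68.5 and < 89 → Merit

Merit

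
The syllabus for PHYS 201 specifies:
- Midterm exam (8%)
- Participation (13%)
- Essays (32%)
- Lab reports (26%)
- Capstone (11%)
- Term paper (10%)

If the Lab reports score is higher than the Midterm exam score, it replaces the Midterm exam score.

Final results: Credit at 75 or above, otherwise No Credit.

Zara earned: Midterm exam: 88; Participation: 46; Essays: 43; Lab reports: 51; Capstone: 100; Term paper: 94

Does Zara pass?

Lab reports (51) ≤ Midterm exam (88), so Midterm exam stays at 88.
Weighted total:
  Midterm exam 88 × 0.08 = 7.04
  Participation 46 × 0.13 = 5.98
  Essays 43 × 0.32 = 13.76
  Lab reports 51 × 0.26 = 13.26
  Capstone 100 × 0.11 = 11
  Term paper 94 × 0.1 = 9.4
Sum = 60.44
60.44 < 75 → No Credit

No Credit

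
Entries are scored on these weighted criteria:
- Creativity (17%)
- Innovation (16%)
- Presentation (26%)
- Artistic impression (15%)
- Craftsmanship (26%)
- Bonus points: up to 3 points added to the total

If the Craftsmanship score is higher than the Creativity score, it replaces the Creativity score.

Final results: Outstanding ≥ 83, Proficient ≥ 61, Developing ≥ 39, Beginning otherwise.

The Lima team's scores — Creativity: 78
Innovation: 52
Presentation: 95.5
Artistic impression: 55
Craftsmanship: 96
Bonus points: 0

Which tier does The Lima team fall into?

Proficient

Craftsmanship (96) > Creativity (78), so Creativity counts as 96.
Weighted total:
  Creativity 96 × 0.17 = 16.32
  Innovation 52 × 0.16 = 8.32
  Presentation 95.5 × 0.26 = 24.83
  Artistic impression 55 × 0.15 = 8.25
  Craftsmanship 96 × 0.26 = 24.96
Sum = 82.68
Bonus points: 82.68 + 0 = 82.68
82.68 is ≥ 61 and < 83 → Proficient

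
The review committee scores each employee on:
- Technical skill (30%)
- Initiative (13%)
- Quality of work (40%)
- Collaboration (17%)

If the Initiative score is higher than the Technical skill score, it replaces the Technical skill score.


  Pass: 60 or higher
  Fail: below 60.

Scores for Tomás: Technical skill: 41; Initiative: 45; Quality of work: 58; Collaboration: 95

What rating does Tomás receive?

Fail

Initiative (45) > Technical skill (41), so Technical skill counts as 45.
Weighted total:
  Technical skill 45 × 0.3 = 13.5
  Initiative 45 × 0.13 = 5.85
  Quality of work 58 × 0.4 = 23.2
  Collaboration 95 × 0.17 = 16.15
Sum = 58.7
58.7 < 60 → Fail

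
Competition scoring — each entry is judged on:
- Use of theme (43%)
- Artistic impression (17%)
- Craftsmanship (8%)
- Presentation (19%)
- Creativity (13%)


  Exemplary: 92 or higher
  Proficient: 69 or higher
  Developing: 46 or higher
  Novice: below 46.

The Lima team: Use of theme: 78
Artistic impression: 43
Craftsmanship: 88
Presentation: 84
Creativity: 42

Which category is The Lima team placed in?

Weighted total:
  Use of theme 78 × 0.43 = 33.54
  Artistic impression 43 × 0.17 = 7.31
  Craftsmanship 88 × 0.08 = 7.04
  Presentation 84 × 0.19 = 15.96
  Creativity 42 × 0.13 = 5.46
Sum = 69.31
69.31 is ≥ 69 and < 92 → Proficient

Proficient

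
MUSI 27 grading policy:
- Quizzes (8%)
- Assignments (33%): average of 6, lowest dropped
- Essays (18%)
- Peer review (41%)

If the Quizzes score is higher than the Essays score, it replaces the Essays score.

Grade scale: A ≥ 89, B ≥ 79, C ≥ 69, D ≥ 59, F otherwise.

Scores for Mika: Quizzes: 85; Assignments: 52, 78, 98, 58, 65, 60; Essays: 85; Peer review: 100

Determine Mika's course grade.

Assignments: drop 52 → average of remaining 5 = 359/5 = 71.8
Quizzes (85) ≤ Essays (85), so Essays stays at 85.
Weighted total:
  Quizzes 85 × 0.08 = 6.8
  Assignments 71.8 × 0.33 = 23.694
  Essays 85 × 0.18 = 15.3
  Peer review 100 × 0.41 = 41
Sum = 86.794
86.794 is ≥ 79 and < 89 → B

B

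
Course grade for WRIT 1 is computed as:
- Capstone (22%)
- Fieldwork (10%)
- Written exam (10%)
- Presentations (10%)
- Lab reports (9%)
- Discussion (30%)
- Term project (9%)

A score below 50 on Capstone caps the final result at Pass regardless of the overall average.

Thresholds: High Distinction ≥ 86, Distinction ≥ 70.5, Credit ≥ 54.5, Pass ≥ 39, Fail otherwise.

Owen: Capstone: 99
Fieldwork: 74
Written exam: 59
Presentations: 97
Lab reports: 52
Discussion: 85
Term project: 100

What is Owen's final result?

Distinction

Capstone score 99 ≥ 50: minimum met.
Weighted total:
  Capstone 99 × 0.22 = 21.78
  Fieldwork 74 × 0.1 = 7.4
  Written exam 59 × 0.1 = 5.9
  Presentations 97 × 0.1 = 9.7
  Lab reports 52 × 0.09 = 4.68
  Discussion 85 × 0.3 = 25.5
  Term project 100 × 0.09 = 9
Sum = 83.96
83.96 is ≥ 70.5 and < 86 → Distinction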